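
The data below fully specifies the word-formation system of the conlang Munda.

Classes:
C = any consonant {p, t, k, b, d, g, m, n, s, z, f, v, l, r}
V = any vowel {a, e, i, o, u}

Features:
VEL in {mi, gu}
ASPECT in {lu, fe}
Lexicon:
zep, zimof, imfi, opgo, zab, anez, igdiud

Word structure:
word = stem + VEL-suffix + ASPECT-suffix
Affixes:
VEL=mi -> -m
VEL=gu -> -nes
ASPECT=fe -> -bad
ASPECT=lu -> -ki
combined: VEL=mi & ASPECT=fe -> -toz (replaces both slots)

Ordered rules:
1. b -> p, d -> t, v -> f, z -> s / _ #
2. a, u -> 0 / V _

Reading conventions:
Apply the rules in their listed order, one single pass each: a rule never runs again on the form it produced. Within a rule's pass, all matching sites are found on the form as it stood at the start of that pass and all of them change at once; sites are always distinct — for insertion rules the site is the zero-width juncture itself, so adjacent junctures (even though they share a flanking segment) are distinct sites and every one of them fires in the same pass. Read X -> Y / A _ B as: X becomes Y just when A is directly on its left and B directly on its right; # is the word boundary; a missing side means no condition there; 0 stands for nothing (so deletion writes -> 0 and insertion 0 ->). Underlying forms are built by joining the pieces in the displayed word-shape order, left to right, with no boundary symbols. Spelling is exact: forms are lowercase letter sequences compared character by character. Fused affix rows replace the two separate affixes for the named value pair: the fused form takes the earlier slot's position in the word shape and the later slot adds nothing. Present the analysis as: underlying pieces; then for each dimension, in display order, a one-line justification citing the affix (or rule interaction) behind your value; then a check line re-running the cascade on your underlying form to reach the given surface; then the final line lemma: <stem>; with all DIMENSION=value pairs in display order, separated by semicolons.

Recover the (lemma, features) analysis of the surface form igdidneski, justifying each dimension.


underlying: igdiud-nes-ki
VEL=gu - signalled by the affix -nes
ASPECT=lu - signalled by the affix -ki
check: igdiudneski -> igdiudneski -> igdidneski
lemma: igdiud; VEL=gu; ASPECT=lu


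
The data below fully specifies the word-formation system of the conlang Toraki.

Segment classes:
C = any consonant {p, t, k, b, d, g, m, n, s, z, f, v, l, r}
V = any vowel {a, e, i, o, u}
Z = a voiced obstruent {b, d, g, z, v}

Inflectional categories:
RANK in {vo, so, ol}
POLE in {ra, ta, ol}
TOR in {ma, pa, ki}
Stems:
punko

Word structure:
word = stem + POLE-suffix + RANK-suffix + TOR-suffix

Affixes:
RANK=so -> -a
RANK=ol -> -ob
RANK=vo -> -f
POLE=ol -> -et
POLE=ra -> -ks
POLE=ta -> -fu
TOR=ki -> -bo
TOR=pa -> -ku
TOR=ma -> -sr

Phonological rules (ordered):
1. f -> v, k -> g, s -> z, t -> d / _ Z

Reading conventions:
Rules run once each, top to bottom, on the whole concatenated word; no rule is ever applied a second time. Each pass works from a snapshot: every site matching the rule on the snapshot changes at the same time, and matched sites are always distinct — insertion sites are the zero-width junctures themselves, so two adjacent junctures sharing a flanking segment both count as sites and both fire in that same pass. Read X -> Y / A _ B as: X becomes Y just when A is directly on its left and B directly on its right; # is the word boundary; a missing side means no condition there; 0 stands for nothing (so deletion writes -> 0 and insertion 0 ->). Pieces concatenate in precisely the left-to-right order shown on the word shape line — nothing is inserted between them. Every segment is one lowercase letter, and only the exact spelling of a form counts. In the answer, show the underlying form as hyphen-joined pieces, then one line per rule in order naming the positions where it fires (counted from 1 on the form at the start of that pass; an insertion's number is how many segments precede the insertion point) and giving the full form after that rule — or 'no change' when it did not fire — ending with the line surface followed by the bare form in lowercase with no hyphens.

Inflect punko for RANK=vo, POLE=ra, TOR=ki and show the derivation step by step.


underlying: punko-ks-f-bo
1. f -> v, k -> g, s -> z, t -> d / _ Z: fires at position(s) 8: punkoksvbo
surface: punkoksvbo


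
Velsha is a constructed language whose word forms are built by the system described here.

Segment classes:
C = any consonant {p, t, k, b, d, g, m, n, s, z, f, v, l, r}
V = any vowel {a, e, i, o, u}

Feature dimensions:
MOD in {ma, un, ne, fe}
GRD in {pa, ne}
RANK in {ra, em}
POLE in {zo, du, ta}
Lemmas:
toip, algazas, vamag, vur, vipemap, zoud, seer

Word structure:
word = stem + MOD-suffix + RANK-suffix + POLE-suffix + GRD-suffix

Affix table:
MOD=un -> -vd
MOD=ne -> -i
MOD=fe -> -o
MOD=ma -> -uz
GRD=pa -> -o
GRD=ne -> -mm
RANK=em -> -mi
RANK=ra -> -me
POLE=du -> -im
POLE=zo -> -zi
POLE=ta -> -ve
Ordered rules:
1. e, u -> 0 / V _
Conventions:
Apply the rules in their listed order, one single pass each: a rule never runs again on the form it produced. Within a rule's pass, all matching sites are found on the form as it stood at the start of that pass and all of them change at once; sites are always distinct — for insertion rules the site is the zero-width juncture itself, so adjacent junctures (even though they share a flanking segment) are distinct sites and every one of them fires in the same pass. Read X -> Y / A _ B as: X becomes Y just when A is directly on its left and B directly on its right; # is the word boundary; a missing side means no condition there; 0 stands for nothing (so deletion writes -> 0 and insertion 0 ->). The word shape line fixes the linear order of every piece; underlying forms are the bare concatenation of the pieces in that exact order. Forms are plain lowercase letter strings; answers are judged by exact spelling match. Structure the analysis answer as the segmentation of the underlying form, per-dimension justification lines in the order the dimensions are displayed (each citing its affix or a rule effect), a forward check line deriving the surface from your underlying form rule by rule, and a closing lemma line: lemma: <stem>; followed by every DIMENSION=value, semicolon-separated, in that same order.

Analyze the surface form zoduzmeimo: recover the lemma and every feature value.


underlying: zoud-uz-me-im-o
MOD=ma - signalled by the affix -uz
GRD=pa - signalled by the affix -o
RANK=ra - signalled by the affix -me
POLE=du - signalled by the affix -im
check: zouduzmeimo -> zoduzmeimo
lemma: zoud; MOD=ma; GRD=pa; RANK=ra; POLE=du


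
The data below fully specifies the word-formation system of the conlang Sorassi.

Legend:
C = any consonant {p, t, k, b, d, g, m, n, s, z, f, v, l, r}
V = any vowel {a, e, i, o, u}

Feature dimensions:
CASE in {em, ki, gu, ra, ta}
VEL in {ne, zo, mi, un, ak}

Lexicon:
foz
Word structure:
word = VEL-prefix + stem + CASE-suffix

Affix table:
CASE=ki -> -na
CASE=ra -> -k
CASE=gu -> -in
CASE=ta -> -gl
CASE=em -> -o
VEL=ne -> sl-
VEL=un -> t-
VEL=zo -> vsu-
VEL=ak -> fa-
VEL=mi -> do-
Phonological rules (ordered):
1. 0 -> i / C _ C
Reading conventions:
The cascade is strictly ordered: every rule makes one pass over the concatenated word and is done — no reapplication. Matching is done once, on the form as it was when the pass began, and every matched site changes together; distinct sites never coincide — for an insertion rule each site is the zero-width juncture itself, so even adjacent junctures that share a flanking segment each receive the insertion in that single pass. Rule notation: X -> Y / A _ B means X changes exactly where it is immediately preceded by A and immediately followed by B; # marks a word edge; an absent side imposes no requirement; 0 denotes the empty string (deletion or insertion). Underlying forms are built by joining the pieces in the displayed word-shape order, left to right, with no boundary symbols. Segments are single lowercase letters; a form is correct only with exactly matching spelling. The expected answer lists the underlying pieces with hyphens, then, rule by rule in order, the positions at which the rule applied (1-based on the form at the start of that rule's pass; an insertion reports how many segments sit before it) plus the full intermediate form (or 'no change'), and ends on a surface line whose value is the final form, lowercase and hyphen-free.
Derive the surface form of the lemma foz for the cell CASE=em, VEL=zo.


underlying: vsu-foz-o
1. 0 -> i / C _ C: inserts after position(s) 1: visufozo
surface: visufozo


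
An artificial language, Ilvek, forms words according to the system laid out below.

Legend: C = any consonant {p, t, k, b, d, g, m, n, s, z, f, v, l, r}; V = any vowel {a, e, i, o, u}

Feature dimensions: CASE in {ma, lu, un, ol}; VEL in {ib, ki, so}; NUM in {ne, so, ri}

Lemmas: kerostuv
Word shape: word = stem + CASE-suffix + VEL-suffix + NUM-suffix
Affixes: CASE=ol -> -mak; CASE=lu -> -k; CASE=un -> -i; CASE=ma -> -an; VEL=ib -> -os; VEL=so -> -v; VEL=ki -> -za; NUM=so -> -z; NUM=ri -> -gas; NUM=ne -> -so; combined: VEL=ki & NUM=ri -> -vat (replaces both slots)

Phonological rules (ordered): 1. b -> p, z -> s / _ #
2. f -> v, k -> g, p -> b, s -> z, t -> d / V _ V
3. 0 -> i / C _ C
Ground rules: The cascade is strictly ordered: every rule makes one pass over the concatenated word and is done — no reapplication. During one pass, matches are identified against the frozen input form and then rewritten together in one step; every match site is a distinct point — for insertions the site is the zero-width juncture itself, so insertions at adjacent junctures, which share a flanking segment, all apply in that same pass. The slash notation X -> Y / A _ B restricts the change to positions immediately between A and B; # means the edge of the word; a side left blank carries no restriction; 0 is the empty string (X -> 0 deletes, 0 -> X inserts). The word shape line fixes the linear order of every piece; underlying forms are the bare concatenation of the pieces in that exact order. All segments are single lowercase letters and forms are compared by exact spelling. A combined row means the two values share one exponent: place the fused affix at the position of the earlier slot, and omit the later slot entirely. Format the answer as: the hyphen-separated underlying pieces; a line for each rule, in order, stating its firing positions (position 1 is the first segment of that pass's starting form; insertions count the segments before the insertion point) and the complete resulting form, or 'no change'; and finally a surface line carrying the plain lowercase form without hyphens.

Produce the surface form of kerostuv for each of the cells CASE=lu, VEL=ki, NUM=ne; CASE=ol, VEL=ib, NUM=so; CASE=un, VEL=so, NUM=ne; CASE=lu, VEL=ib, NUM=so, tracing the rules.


cell CASE=lu, VEL=ki, NUM=ne:
underlying: kerostuv-k-za-so
1. b -> p, z -> s / _ #: no change
2. f -> v, k -> g, p -> b, s -> z, t -> d / V _ V: fires at position(s) 12: kerostuvkzazo
3. 0 -> i / C _ C: inserts after position(s) 5, 8, 9: kerosituvikizazo
surface: kerosituvikizazo

cell CASE=ol, VEL=ib, NUM=so:
underlying: kerostuv-mak-os-z
1. b -> p, z -> s / _ #: fires at position(s) 14: kerostuvmakoss
2. f -> v, k -> g, p -> b, s -> z, t -> d / V _ V: fires at position(s) 11: kerostuvmagoss
3. 0 -> i / C _ C: inserts after position(s) 5, 8, 13: kerosituvimagosis
surface: kerosituvimagosis

cell CASE=un, VEL=so, NUM=ne:
underlying: kerostuv-i-v-so
1. b -> p, z -> s / _ #: no change
2. f -> v, k -> g, p -> b, s -> z, t -> d / V _ V: no change
3. 0 -> i / C _ C: inserts after position(s) 5, 10: kerosituviviso
surface: kerosituviviso

cell CASE=lu, VEL=ib, NUM=so:
underlying: kerostuv-k-os-z
1. b -> p, z -> s / _ #: fires at position(s) 12: kerostuvkoss
2. f -> v, k -> g, p -> b, s -> z, t -> d / V _ V: no change
3. 0 -> i / C _ C: inserts after position(s) 5, 8, 11: kerosituvikosis
surface: kerosituvikosis


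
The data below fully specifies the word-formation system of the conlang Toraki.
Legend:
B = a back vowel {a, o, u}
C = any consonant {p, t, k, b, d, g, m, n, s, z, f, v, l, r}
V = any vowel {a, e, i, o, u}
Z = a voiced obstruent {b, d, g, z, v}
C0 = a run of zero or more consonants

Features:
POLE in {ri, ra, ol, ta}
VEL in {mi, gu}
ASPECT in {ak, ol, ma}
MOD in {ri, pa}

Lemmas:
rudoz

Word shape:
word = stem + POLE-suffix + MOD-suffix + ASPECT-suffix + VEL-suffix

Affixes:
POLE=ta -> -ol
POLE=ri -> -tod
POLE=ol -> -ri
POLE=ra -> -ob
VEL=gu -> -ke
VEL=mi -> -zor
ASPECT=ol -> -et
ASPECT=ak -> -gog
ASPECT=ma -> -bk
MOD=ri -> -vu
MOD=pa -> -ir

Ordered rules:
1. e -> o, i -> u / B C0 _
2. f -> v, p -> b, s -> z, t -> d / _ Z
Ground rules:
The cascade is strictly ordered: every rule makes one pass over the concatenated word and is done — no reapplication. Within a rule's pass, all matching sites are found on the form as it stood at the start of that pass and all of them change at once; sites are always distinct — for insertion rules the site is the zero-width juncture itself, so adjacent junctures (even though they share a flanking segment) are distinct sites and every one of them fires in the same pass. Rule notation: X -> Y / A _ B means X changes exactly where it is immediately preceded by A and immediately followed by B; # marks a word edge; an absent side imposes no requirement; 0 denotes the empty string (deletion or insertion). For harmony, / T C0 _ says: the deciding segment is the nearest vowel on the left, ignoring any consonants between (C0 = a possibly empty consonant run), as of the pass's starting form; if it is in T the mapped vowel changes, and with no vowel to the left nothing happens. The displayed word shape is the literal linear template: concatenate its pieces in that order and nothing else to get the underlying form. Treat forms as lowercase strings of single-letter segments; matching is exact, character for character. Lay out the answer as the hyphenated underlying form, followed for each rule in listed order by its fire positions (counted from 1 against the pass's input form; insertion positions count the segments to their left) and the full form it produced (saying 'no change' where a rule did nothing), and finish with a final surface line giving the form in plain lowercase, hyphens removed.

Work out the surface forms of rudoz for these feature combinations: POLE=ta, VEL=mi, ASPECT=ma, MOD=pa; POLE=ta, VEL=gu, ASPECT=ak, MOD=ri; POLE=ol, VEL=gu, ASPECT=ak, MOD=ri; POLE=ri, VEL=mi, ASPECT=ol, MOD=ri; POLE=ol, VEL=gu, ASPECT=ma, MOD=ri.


cell POLE=ta, VEL=mi, ASPECT=ma, MOD=pa:
underlying: rudoz-ol-ir-bk-zor
1. e -> o, i -> u / B C0 _: fires at position(s) 8: rudozolurbkzor
2. f -> v, p -> b, s -> z, t -> d / _ Z: no change
surface: rudozolurbkzor

cell POLE=ta, VEL=gu, ASPECT=ak, MOD=ri:
underlying: rudoz-ol-vu-gog-ke
1. e -> o, i -> u / B C0 _: fires at position(s) 14: rudozolvugogko
2. f -> v, p -> b, s -> z, t -> d / _ Z: no change
surface: rudozolvugogko

cell POLE=ol, VEL=gu, ASPECT=ak, MOD=ri:
underlying: rudoz-ri-vu-gog-ke
1. e -> o, i -> u / B C0 _: fires at position(s) 7, 14: rudozruvugogko
2. f -> v, p -> b, s -> z, t -> d / _ Z: no change
surface: rudozruvugogko

cell POLE=ri, VEL=mi, ASPECT=ol, MOD=ri:
underlying: rudoz-tod-vu-et-zor
1. e -> o, i -> u / B C0 _: fires at position(s) 11: rudoztodvuotzor
2. f -> v, p -> b, s -> z, t -> d / _ Z: fires at position(s) 12: rudoztodvuodzor
surface: rudoztodvuodzor

cell POLE=ol, VEL=gu, ASPECT=ma, MOD=ri:
underlying: rudoz-ri-vu-bk-ke
1. e -> o, i -> u / B C0 _: fires at position(s) 7, 13: rudozruvubkko
2. f -> v, p -> b, s -> z, t -> d / _ Z: no change
surface: rudozruvubkko


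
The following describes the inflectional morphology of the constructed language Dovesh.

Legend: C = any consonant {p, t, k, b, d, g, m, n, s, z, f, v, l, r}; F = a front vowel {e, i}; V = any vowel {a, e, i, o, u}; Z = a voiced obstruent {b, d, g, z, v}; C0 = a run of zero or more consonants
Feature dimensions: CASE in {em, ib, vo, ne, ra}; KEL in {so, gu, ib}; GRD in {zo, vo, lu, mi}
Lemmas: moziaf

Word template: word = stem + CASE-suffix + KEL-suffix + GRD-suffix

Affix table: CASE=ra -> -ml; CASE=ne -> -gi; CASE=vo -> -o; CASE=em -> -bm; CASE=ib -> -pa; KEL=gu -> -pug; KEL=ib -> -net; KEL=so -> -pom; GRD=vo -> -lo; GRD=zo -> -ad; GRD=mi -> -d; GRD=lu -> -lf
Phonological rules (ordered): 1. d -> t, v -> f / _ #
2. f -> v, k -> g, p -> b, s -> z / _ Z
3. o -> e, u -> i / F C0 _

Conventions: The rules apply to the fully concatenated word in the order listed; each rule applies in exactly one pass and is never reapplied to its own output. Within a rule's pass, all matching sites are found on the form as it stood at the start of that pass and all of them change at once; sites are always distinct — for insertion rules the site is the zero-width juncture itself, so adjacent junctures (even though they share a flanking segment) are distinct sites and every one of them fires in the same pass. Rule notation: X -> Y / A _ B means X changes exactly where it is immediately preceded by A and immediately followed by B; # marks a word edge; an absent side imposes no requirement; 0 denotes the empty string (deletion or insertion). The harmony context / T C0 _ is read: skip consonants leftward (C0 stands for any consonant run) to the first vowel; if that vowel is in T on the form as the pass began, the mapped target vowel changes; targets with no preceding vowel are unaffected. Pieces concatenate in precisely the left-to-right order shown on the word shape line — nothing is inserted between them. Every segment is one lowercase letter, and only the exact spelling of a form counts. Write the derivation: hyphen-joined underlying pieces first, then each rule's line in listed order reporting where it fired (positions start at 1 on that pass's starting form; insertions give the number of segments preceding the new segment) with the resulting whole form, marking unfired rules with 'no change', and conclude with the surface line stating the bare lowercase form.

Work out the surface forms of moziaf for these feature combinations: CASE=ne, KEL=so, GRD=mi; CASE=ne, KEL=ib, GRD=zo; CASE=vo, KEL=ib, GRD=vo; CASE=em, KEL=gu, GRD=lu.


cell CASE=ne, KEL=so, GRD=mi:
underlying: moziaf-gi-pom-d
1. d -> t, v -> f / _ #: fires at position(s) 12: moziafgipomt
2. f -> v, k -> g, p -> b, s -> z / _ Z: fires at position(s) 6: moziavgipomt
3. o -> e, u -> i / F C0 _: fires at position(s) 10: moziavgipemt
surface: moziavgipemt

cell CASE=ne, KEL=ib, GRD=zo:
underlying: moziaf-gi-net-ad
1. d -> t, v -> f / _ #: fires at position(s) 13: moziafginetat
2. f -> v, k -> g, p -> b, s -> z / _ Z: fires at position(s) 6: moziavginetat
3. o -> e, u -> i / F C0 _: no change
surface: moziavginetat

cell CASE=vo, KEL=ib, GRD=vo:
underlying: moziaf-o-net-lo
1. d -> t, v -> f / _ #: no change
2. f -> v, k -> g, p -> b, s -> z / _ Z: no change
3. o -> e, u -> i / F C0 _: fires at position(s) 12: moziafonetle
surface: moziafonetle

cell CASE=em, KEL=gu, GRD=lu:
underlying: moziaf-bm-pug-lf
1. d -> t, v -> f / _ #: no change
2. f -> v, k -> g, p -> b, s -> z / _ Z: fires at position(s) 6: moziavbmpuglf
3. o -> e, u -> i / F C0 _: no change
surface: moziavbmpuglf


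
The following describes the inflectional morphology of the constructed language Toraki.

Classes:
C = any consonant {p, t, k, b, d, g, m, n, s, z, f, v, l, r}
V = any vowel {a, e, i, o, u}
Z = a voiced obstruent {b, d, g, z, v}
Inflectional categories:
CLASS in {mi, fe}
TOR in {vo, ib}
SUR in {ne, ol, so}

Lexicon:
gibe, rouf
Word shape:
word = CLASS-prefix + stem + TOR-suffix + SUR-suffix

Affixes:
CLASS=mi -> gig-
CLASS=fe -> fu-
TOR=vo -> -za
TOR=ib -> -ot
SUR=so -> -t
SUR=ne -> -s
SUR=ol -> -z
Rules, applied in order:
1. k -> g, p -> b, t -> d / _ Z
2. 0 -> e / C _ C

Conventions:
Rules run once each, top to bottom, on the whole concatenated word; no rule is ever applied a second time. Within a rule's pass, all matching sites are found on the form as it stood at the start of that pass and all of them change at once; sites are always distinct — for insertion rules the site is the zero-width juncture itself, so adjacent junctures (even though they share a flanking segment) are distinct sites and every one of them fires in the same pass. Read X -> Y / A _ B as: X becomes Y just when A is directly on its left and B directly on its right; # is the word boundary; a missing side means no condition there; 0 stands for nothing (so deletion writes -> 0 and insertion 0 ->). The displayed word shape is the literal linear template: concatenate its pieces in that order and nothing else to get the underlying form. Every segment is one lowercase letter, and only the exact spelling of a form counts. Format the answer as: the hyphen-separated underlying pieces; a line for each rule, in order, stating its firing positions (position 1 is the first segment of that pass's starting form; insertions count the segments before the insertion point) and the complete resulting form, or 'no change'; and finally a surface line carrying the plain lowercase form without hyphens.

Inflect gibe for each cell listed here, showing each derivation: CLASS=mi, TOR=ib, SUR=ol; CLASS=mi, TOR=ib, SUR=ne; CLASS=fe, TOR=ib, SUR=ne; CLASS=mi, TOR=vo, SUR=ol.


cell CLASS=mi, TOR=ib, SUR=ol:
underlying: gig-gibe-ot-z
1. k -> g, p -> b, t -> d / _ Z: fires at position(s) 9: giggibeodz
2. 0 -> e / C _ C: inserts after position(s) 3, 9: gigegibeodez
surface: gigegibeodez

cell CLASS=mi, TOR=ib, SUR=ne:
underlying: gig-gibe-ot-s
1. k -> g, p -> b, t -> d / _ Z: no change
2. 0 -> e / C _ C: inserts after position(s) 3, 9: gigegibeotes
surface: gigegibeotes

cell CLASS=fe, TOR=ib, SUR=ne:
underlying: fu-gibe-ot-s
1. k -> g, p -> b, t -> d / _ Z: no change
2. 0 -> e / C _ C: inserts after position(s) 8: fugibeotes
surface: fugibeotes

cell CLASS=mi, TOR=vo, SUR=ol:
underlying: gig-gibe-za-z
1. k -> g, p -> b, t -> d / _ Z: no change
2. 0 -> e / C _ C: inserts after position(s) 3: gigegibezaz
surface: gigegibezaz


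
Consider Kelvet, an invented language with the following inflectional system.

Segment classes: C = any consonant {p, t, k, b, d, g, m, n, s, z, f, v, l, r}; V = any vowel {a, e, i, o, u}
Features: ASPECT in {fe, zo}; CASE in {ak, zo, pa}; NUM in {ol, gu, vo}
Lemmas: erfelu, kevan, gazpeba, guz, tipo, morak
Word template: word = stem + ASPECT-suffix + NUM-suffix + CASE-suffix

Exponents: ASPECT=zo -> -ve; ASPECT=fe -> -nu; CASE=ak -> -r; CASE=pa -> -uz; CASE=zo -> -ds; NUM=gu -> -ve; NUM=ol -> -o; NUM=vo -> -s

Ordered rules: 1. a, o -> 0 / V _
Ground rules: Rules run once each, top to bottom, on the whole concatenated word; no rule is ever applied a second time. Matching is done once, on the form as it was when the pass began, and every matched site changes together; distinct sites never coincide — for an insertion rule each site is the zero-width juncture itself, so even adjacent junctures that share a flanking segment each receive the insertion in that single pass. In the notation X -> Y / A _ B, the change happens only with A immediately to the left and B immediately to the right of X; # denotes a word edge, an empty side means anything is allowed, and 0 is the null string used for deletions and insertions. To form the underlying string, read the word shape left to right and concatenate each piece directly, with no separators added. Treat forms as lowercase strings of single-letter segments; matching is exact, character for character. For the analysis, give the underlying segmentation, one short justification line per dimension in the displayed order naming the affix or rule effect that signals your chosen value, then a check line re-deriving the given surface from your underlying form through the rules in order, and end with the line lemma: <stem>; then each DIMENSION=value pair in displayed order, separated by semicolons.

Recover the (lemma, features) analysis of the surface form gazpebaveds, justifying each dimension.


underlying: gazpeba-ve-o-ds
ASPECT=zo - signalled by the affix -ve
CASE=zo - signalled by the affix -ds
NUM=ol - signalled by the affix -o
check: gazpebaveods -> gazpebaveds
lemma: gazpeba; ASPECT=zo; CASE=zo; NUM=ol


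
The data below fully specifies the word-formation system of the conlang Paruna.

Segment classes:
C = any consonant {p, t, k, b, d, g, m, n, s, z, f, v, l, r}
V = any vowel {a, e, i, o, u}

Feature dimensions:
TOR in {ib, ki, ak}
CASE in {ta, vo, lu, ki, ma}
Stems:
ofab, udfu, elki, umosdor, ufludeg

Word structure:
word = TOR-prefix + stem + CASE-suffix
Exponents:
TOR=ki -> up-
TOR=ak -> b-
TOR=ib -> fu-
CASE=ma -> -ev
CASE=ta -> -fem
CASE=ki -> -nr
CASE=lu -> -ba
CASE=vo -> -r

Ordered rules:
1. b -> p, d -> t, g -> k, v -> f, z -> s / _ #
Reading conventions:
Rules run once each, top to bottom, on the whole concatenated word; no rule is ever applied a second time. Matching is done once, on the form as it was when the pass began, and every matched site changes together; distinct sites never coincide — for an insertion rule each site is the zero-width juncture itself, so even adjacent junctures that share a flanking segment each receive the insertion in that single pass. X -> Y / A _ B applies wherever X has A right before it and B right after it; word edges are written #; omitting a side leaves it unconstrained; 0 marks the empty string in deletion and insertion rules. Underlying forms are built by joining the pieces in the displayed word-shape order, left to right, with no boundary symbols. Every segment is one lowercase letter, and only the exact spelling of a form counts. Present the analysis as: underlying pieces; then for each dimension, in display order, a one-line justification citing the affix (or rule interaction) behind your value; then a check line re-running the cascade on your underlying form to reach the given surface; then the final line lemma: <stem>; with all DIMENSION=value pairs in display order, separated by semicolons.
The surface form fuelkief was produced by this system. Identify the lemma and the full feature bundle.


underlying: fu-elki-ev
TOR=ib - signalled by the affix fu-
CASE=ma - signalled by the affix -ev
check: fuelkiev -> fuelkief
lemma: elki; TOR=ib; CASE=ma


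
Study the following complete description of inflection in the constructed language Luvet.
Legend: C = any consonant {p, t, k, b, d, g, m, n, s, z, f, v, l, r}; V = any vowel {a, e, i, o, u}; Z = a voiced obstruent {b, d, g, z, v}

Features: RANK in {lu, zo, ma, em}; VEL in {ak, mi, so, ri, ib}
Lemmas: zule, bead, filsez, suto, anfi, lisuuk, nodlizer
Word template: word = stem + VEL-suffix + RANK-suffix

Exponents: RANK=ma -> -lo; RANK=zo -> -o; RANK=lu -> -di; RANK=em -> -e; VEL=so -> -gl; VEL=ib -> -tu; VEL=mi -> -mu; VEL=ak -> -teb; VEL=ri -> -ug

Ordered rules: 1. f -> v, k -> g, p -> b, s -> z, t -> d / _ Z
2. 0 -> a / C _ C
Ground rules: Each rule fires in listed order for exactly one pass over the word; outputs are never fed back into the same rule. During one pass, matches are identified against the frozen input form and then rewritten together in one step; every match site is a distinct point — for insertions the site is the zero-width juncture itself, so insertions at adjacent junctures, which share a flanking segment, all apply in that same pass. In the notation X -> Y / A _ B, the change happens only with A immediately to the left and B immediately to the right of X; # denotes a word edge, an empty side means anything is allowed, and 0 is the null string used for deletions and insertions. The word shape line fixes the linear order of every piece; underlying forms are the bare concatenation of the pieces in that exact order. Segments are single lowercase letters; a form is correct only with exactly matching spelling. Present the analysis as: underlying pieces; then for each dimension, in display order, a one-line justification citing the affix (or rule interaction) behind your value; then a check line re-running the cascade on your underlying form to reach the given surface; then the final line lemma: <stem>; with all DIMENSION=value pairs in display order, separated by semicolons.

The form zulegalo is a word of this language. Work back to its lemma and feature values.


underlying: zule-gl-o
RANK=zo - signalled by the affix -o
VEL=so - signalled by the affix -gl
check: zuleglo -> zuleglo -> zulegalo
lemma: zule; RANK=zo; VEL=so


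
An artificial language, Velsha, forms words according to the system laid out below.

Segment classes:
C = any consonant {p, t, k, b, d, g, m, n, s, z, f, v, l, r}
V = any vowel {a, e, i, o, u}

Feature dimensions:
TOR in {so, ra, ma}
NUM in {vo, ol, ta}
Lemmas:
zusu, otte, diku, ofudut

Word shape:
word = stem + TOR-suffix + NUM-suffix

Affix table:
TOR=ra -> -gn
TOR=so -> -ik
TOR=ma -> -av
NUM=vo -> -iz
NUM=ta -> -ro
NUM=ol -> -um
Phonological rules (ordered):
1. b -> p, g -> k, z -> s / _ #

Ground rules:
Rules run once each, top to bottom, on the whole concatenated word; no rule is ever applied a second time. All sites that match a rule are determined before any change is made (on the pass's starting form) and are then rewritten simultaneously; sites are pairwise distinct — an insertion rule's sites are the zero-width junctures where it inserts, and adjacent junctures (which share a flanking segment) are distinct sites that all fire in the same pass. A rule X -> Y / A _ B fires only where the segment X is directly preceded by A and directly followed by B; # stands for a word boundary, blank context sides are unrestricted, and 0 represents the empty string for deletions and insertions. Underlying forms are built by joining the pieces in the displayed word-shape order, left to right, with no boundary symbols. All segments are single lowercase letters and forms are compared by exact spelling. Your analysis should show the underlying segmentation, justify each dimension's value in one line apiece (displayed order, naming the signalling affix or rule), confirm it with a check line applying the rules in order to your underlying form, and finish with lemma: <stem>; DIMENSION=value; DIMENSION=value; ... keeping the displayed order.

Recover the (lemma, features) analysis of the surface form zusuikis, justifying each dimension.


underlying: zusu-ik-iz
TOR=so - signalled by the affix -ik
NUM=vo - signalled by the affix -iz
check: zusuikiz -> zusuikis
lemma: zusu; TOR=so; NUM=vo


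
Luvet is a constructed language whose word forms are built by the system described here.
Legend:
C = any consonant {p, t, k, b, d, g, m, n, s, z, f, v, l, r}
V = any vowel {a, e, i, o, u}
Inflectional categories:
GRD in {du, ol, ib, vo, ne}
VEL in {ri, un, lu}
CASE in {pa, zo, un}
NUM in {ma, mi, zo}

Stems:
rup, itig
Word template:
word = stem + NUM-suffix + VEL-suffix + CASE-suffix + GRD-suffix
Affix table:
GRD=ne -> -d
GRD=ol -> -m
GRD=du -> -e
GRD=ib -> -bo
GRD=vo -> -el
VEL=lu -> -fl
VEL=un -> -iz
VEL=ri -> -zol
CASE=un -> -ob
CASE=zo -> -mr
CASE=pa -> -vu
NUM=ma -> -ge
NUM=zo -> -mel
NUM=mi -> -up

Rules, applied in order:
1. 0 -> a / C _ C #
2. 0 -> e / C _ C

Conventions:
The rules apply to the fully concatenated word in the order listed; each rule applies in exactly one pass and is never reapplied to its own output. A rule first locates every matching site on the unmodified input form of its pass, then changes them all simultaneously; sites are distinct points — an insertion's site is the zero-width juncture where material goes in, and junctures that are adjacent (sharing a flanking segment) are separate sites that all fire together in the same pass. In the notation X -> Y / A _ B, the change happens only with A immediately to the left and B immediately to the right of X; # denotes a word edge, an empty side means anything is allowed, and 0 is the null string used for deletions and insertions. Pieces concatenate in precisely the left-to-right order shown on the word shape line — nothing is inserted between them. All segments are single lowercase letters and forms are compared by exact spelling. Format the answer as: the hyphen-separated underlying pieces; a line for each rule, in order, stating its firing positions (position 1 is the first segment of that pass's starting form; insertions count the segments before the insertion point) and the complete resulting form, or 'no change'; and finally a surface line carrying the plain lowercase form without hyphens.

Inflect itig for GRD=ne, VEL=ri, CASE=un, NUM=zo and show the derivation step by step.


underlying: itig-mel-zol-ob-d
1. 0 -> a / C _ C #: inserts after position(s) 12: itigmelzolobad
2. 0 -> e / C _ C: inserts after position(s) 4, 7: itigemelezolobad
surface: itigemelezolobad


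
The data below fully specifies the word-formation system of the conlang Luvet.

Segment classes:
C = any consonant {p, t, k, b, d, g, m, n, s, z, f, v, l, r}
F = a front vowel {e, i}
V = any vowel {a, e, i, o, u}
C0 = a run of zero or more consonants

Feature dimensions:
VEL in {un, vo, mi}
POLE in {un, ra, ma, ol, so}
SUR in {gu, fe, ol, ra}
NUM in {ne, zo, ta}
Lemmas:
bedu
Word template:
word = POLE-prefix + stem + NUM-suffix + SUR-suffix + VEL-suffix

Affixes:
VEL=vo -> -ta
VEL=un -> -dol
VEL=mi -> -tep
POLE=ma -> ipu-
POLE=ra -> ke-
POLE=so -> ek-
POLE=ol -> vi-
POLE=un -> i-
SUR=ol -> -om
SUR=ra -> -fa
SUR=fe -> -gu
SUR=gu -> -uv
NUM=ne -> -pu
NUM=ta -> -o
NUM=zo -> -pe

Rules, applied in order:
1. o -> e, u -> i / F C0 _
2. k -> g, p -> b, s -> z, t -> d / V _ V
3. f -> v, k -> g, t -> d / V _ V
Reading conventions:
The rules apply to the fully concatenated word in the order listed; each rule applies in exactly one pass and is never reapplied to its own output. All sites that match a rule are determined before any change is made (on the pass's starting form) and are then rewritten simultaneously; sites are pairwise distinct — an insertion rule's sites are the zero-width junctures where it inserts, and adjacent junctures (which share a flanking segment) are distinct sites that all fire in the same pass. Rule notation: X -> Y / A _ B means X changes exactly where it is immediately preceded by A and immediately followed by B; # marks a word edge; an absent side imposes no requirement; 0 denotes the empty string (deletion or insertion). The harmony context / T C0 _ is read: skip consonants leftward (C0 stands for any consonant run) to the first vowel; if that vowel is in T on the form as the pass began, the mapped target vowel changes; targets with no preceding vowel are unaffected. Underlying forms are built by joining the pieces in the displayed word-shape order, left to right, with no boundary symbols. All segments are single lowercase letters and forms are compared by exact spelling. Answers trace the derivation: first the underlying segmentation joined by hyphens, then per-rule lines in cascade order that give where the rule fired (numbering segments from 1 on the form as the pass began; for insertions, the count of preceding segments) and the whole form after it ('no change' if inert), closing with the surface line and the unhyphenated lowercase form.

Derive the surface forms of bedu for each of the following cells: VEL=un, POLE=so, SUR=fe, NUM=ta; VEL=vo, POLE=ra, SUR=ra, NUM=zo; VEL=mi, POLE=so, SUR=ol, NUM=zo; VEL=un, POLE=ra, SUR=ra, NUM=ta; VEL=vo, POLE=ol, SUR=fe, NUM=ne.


cell VEL=un, POLE=so, SUR=fe, NUM=ta:
underlying: ek-bedu-o-gu-dol
1. o -> e, u -> i / F C0 _: fires at position(s) 6: ekbediogudol
2. k -> g, p -> b, s -> z, t -> d / V _ V: no change
3. f -> v, k -> g, t -> d / V _ V: no change
surface: ekbediogudol

cell VEL=vo, POLE=ra, SUR=ra, NUM=zo:
underlying: ke-bedu-pe-fa-ta
1. o -> e, u -> i / F C0 _: fires at position(s) 6: kebedipefata
2. k -> g, p -> b, s -> z, t -> d / V _ V: fires at position(s) 7, 11: kebedibefada
3. f -> v, k -> g, t -> d / V _ V: fires at position(s) 9: kebedibevada
surface: kebedibevada

cell VEL=mi, POLE=so, SUR=ol, NUM=zo:
underlying: ek-bedu-pe-om-tep
1. o -> e, u -> i / F C0 _: fires at position(s) 6, 9: ekbedipeemtep
2. k -> g, p -> b, s -> z, t -> d / V _ V: fires at position(s) 7: ekbedibeemtep
3. f -> v, k -> g, t -> d / V _ V: no change
surface: ekbedibeemtep

cell VEL=un, POLE=ra, SUR=ra, NUM=ta:
underlying: ke-bedu-o-fa-dol
1. o -> e, u -> i / F C0 _: fires at position(s) 6: kebediofadol
2. k -> g, p -> b, s -> z, t -> d / V _ V: no change
3. f -> v, k -> g, t -> d / V _ V: fires at position(s) 8: kebediovadol
surface: kebediovadol

cell VEL=vo, POLE=ol, SUR=fe, NUM=ne:
underlying: vi-bedu-pu-gu-ta
1. o -> e, u -> i / F C0 _: fires at position(s) 6: vibedipuguta
2. k -> g, p -> b, s -> z, t -> d / V _ V: fires at position(s) 7, 11: vibedibuguda
3. f -> v, k -> g, t -> d / V _ V: no change
surface: vibedibuguda


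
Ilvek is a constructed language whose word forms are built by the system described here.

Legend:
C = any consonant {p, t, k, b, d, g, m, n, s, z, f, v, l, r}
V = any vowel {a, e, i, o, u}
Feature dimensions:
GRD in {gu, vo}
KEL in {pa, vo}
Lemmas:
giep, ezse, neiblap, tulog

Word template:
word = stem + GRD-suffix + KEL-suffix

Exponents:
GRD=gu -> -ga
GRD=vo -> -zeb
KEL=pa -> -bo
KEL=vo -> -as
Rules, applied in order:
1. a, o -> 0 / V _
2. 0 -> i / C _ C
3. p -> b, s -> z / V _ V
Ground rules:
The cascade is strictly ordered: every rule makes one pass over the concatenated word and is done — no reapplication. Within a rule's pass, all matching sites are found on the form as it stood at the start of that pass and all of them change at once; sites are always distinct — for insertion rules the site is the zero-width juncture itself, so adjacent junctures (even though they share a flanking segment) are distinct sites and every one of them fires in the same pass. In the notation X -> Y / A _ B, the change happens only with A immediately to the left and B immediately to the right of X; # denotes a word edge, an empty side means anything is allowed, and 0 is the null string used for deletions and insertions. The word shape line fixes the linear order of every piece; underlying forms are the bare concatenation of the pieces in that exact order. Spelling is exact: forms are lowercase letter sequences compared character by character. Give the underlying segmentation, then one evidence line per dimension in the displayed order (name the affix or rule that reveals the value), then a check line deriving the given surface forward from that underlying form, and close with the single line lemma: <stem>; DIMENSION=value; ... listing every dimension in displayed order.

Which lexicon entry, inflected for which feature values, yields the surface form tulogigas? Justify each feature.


underlying: tulog-ga-as
GRD=gu - signalled by the affix -ga
KEL=vo - signalled by the affix -as
check: tuloggaas -> tuloggas -> tulogigas -> tulogigas
lemma: tulog; GRD=gu; KEL=vo


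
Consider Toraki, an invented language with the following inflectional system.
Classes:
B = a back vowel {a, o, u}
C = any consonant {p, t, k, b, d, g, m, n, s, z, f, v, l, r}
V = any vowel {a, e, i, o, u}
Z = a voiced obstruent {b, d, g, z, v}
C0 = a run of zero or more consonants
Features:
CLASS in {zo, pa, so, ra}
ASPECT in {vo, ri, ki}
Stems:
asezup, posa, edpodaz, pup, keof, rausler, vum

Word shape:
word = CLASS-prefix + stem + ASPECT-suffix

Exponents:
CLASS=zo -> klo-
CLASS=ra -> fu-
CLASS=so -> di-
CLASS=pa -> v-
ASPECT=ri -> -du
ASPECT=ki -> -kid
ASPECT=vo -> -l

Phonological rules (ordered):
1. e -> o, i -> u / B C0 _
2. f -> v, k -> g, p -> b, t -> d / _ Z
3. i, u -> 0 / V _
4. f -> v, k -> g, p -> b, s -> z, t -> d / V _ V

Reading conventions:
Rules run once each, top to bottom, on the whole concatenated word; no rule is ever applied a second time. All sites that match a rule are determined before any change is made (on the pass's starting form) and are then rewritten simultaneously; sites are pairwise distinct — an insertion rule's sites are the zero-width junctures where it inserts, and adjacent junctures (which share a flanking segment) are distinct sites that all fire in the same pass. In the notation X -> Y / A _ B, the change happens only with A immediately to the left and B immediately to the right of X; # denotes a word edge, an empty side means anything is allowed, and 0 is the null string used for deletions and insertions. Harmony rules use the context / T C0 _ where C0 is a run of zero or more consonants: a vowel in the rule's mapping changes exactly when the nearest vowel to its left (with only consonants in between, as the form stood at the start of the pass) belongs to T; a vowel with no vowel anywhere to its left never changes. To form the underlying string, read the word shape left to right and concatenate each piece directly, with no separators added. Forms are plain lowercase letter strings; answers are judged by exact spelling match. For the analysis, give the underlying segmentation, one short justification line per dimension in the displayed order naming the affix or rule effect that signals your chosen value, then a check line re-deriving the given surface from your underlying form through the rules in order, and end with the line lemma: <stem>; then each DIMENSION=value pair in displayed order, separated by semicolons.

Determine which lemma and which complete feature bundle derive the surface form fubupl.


underlying: fu-pup-l
CLASS=ra - signalled by the affix fu-
ASPECT=vo - signalled by the affix -l
check: fupupl -> fupupl -> fupupl -> fupupl -> fubupl
lemma: pup; CLASS=ra; ASPECT=vo
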